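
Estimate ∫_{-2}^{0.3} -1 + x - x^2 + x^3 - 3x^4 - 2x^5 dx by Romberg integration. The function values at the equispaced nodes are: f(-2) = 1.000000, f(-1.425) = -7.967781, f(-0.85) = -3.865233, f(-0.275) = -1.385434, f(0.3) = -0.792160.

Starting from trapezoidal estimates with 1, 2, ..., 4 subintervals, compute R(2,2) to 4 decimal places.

R(0,0) (trapezoid, 1 panel, h=2.3000): 0.239016
R(1,0) (trapezoid, 2 panels, h=1.1500): -4.325510
R(2,0) (trapezoid, 4 panels, h=0.5750): -7.540854
R(1,1) = -4.325510 + (-4.325510 − 0.239016)/3 = -5.847019
R(2,1) = -7.540854 + (-7.540854 − (-4.325510))/3 = -8.612635
R(2,2) = -8.612635 + (-8.612635 − (-5.847019))/15 = -8.797009

-8.7970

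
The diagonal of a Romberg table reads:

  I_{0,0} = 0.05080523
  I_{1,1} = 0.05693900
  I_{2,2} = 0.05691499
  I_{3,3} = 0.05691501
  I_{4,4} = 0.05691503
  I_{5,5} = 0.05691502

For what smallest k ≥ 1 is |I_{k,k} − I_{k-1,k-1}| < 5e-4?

|I_{1,1} − I_{0,0}| = 0.00613377 ≥ 5e-4
|I_{2,2} − I_{1,1}| = 0.00002401 < 5e-4

k = 2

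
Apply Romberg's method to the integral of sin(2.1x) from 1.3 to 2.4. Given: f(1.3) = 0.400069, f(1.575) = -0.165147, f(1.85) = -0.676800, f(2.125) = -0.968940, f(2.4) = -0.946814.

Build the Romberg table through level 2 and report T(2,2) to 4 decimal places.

-0.5896

T(0,0) (trapezoid, 1 panel, h=1.1000): -0.300710
T(1,0) (trapezoid, 2 panels, h=0.5500): -0.522595
T(2,0) (trapezoid, 4 panels, h=0.2750): -0.573171
T(1,1) = -0.522595 + (-0.522595 − (-0.300710))/3 = -0.596557
T(2,1) = -0.573171 + (-0.573171 − (-0.522595))/3 = -0.590030
T(2,2) = -0.590030 + (-0.590030 − (-0.596557))/15 = -0.589595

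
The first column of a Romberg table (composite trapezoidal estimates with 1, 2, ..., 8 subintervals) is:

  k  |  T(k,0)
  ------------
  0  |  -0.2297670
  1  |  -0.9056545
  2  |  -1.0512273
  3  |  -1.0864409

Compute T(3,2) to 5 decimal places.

-1.09807

T(2,1) = -1.0512273 + (-1.0512273 − (-0.9056545))/3 = -1.0997516
T(3,1) = -1.0864409 + (-1.0864409 − (-1.0512273))/3 = -1.0981788
T(3,2) = (16·(-1.0981788) − (-1.0997516)) / 15 = -1.0980739
(Column j=1 coincides with Simpson's rule on the same nodes.)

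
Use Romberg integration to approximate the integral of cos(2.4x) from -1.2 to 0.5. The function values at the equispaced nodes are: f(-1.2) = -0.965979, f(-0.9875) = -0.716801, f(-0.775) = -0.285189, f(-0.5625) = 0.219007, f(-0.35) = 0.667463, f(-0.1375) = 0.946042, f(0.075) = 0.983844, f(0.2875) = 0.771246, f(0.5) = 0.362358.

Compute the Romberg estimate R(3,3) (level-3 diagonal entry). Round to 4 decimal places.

0.4961

R(0,0) (trapezoid, 1 panel, h=1.7000): -0.513078
R(1,0) (trapezoid, 2 panels, h=0.8500): 0.310805
R(2,0) (trapezoid, 4 panels, h=0.4250): 0.452331
R(3,0) (trapezoid, 8 panels, h=0.2125): 0.485308
R(1,1) = 0.310805 + (0.310805 − (-0.513078))/3 = 0.585433
R(2,1) = 0.452331 + (0.452331 − 0.310805)/3 = 0.499506
R(3,1) = 0.485308 + (0.485308 − 0.452331)/3 = 0.496300
R(2,2) = 0.499506 + (0.499506 − 0.585433)/15 = 0.493778
R(3,2) = 0.496300 + (0.496300 − 0.499506)/15 = 0.496086
R(3,3) = 0.496086 + (0.496086 − 0.493778)/63 = 0.496123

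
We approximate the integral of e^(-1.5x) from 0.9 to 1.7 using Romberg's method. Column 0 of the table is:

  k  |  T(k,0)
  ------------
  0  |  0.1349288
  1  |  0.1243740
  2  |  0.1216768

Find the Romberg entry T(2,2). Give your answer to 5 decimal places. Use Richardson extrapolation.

T(1,1) = (4·0.1243740 − 0.1349288) / 3 = 0.1208557
T(2,1) = (4·0.1216768 − 0.1243740) / 3 = 0.1207777
T(2,2) = 0.1207777 + (0.1207777 − 0.1208557)/15 = 0.1207725

0.12077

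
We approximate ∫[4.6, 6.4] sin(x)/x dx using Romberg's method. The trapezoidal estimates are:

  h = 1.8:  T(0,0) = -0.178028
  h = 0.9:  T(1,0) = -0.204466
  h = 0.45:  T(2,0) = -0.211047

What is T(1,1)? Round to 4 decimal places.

Richardson extrapolation on the trapezoidal column (denominator 4−1=3):
T(1,1) = (4·(-0.204466) − (-0.178028)) / 3 = -0.213279
(Column j=1 coincides with Simpson's rule on the same nodes.)

-0.2133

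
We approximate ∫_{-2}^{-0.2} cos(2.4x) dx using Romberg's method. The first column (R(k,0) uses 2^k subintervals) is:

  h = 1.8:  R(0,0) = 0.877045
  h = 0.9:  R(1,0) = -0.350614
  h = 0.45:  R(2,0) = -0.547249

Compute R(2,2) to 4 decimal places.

Richardson extrapolation on the trapezoidal column (denominator 4−1=3):
R(1,1) = -0.350614 + (-0.350614 − 0.877045)/3 = -0.759834
R(2,1) = (4·(-0.547249) − (-0.350614)) / 3 = -0.612794
R(2,2) = (16·(-0.612794) − (-0.759834)) / 15 = -0.602991

-0.6030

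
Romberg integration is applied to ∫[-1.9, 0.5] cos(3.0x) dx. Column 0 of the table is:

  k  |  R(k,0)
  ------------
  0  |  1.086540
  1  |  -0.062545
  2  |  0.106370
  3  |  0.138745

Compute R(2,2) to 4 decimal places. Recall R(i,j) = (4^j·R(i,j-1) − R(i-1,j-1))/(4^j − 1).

Richardson extrapolation on the trapezoidal column (denominator 4−1=3):
R(1,1) = (4·(-0.062545) − 1.086540) / 3 = -0.445573
R(2,1) = 0.106370 + (0.106370 − (-0.062545))/3 = 0.162675
R(2,2) = 0.162675 + (0.162675 − (-0.445573))/15 = 0.203225

0.2032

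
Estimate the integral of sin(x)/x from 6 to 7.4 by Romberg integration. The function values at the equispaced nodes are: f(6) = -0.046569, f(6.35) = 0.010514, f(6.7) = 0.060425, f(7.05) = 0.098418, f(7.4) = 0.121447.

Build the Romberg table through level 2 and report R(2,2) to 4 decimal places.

0.0737

R(0,0) (trapezoid, 1 panel, h=1.4000): 0.052415
R(1,0) (trapezoid, 2 panels, h=0.7000): 0.068505
R(2,0) (trapezoid, 4 panels, h=0.3500): 0.072379
R(1,1) = 0.068505 + (0.068505 − 0.052415)/3 = 0.073868
R(2,1) = 0.072379 + (0.072379 − 0.068505)/3 = 0.073670
R(2,2) = 0.073670 + (0.073670 − 0.073868)/15 = 0.073657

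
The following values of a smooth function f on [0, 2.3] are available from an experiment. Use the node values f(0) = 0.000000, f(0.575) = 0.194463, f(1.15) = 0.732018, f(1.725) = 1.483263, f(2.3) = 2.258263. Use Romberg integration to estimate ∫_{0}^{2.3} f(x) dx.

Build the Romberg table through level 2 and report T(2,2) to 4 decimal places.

T(0,0) (trapezoid, 1 panel, h=2.3000): 2.597002
T(1,0) (trapezoid, 2 panels, h=1.1500): 2.140322
T(2,0) (trapezoid, 4 panels, h=0.5750): 2.034853
T(1,1) = 2.140322 + (2.140322 − 2.597002)/3 = 1.988095
T(2,1) = 2.034853 + (2.034853 − 2.140322)/3 = 1.999697
T(2,2) = 1.999697 + (1.999697 − 1.988095)/15 = 2.000470

2.0005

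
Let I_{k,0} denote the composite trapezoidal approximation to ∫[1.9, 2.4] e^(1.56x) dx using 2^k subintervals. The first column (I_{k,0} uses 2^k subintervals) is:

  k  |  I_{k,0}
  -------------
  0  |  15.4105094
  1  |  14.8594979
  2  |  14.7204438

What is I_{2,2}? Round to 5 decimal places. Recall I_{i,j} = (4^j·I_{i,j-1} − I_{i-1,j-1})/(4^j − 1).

14.67398

Richardson extrapolation on the trapezoidal column (denominator 4−1=3):
I_{1,1} = (4·14.8594979 − 15.4105094) / 3 = 14.6758274
I_{2,1} = 14.7204438 + (14.7204438 − 14.8594979)/3 = 14.6740924
I_{2,2} = 14.6740924 + (14.6740924 − 14.6758274)/15 = 14.6739767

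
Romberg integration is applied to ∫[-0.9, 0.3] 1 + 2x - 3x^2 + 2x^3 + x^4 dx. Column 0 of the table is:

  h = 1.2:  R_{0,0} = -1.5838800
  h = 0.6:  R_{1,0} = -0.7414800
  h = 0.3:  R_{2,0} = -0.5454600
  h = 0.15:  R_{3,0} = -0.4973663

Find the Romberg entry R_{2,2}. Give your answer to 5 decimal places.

-0.48142

Richardson extrapolation on the trapezoidal column (denominator 4−1=3):
R_{1,1} = (4·(-0.7414800) − (-1.5838800)) / 3 = -0.4606800
R_{2,1} = -0.5454600 + (-0.5454600 − (-0.7414800))/3 = -0.4801200
R_{2,2} = (16·(-0.4801200) − (-0.4606800)) / 15 = -0.4814160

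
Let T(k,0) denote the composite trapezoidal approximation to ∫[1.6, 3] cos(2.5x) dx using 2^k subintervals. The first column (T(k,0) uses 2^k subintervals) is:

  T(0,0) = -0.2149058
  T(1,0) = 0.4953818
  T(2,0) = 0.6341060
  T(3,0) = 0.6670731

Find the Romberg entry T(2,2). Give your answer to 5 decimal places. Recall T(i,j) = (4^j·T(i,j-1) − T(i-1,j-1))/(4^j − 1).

0.67689

T(1,1) = (4·0.4953818 − (-0.2149058)) / 3 = 0.7321443
T(2,1) = (4·0.6341060 − 0.4953818) / 3 = 0.6803474
T(2,2) = (16·0.6803474 − 0.7321443) / 15 = 0.6768943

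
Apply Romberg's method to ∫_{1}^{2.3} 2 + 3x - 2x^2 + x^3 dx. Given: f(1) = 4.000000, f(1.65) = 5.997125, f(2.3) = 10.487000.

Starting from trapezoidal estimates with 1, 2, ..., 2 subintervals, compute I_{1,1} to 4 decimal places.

I_{0,0} (trapezoid, 1 panel, h=1.3000): 9.416550
I_{1,0} (trapezoid, 2 panels, h=0.6500): 8.606406
I_{1,1} = 8.606406 + (8.606406 − 9.416550)/3 = 8.336358

8.3364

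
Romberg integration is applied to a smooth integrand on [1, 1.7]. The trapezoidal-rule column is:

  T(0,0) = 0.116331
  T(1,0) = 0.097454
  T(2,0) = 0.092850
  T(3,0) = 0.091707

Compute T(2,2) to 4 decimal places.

0.0913

Richardson extrapolation on the trapezoidal column (denominator 4−1=3):
T(1,1) = 0.097454 + (0.097454 − 0.116331)/3 = 0.091162
T(2,1) = (4·0.092850 − 0.097454) / 3 = 0.091315
T(2,2) = (16·0.091315 − 0.091162) / 15 = 0.091325
(Column j=1 coincides with Simpson's rule on the same nodes.)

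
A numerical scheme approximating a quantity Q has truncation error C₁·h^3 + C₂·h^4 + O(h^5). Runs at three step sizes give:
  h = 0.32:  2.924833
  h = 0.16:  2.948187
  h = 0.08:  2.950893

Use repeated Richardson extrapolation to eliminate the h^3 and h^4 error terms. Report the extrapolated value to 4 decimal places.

First eliminate the h^3 term (factor 2^3 = 8):
  B₁ = (8·2.948187 − 2.924833)/7 = 2.951523
  B₂ = (8·2.950893 − 2.948187)/7 = 2.951280
Then eliminate the h^4 term (factor 2^4 = 16):
  (16·2.951280 − 2.951523)/15 = 2.951264

2.9513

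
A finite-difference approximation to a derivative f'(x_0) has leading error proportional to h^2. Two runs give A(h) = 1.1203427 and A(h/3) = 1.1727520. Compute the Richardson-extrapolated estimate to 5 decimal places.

Extrapolated value = (9·A(h/3) − A(h)) / (9 − 1)
= (9·1.1727520 − 1.1203427) / 8
= 9.4344253 / 8 = 1.1793032

1.17930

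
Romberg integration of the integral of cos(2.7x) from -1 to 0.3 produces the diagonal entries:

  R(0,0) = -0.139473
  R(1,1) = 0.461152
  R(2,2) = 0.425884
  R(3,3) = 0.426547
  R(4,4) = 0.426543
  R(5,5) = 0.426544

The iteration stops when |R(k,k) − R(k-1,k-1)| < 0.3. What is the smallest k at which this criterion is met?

k = 2

|R(1,1) − R(0,0)| = 0.600625 ≥ 0.3
|R(2,2) − R(1,1)| = 0.035268 < 0.3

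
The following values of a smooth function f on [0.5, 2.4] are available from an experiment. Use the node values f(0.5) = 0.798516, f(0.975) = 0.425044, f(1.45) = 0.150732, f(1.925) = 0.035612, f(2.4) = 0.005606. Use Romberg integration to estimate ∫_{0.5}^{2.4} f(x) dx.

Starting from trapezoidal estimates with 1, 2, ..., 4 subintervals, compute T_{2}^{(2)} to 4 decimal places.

0.4682

T_{0}^{(0)} (trapezoid, 1 panel, h=1.9000): 0.763916
T_{1}^{(0)} (trapezoid, 2 panels, h=0.9500): 0.525153
T_{2}^{(0)} (trapezoid, 4 panels, h=0.4750): 0.481388
T_{1}^{(1)} = 0.525153 + (0.525153 − 0.763916)/3 = 0.445565
T_{2}^{(1)} = 0.481388 + (0.481388 − 0.525153)/3 = 0.466800
T_{2}^{(2)} = 0.466800 + (0.466800 − 0.445565)/15 = 0.468216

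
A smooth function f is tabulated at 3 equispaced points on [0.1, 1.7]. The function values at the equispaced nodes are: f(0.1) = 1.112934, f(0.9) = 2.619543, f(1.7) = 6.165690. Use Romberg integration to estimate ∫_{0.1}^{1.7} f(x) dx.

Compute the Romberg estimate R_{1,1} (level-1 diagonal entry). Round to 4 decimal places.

4.7351

R_{0,0} (trapezoid, 1 panel, h=1.6000): 5.822899
R_{1,0} (trapezoid, 2 panels, h=0.8000): 5.007084
R_{1,1} = 5.007084 + (5.007084 − 5.822899)/3 = 4.735146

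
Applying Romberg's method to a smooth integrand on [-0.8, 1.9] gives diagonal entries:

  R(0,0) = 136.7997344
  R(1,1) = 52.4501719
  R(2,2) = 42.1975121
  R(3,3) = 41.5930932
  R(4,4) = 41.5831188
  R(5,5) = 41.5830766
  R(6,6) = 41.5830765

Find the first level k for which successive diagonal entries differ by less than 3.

|R(1,1) − R(0,0)| = 84.3495625 ≥ 3
|R(2,2) − R(1,1)| = 10.2526598 ≥ 3
|R(3,3) − R(2,2)| = 0.6044189 < 3

k = 3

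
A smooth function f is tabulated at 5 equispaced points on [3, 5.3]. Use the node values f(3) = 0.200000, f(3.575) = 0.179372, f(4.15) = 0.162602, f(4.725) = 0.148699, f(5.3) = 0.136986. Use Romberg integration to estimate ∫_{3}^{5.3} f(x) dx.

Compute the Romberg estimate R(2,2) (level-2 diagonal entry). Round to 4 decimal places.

0.3784

R(0,0) (trapezoid, 1 panel, h=2.3000): 0.387534
R(1,0) (trapezoid, 2 panels, h=1.1500): 0.380759
R(2,0) (trapezoid, 4 panels, h=0.5750): 0.379020
R(1,1) = 0.380759 + (0.380759 − 0.387534)/3 = 0.378501
R(2,1) = 0.379020 + (0.379020 − 0.380759)/3 = 0.378440
R(2,2) = 0.378440 + (0.378440 − 0.378501)/15 = 0.378436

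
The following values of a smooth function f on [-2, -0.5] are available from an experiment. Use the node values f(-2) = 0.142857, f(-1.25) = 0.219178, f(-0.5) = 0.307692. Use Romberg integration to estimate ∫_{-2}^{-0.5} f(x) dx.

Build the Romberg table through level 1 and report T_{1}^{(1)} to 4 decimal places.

T_{0}^{(0)} (trapezoid, 1 panel, h=1.5000): 0.337912
T_{1}^{(0)} (trapezoid, 2 panels, h=0.7500): 0.333339
T_{1}^{(1)} = 0.333339 + (0.333339 − 0.337912)/3 = 0.331815

0.3318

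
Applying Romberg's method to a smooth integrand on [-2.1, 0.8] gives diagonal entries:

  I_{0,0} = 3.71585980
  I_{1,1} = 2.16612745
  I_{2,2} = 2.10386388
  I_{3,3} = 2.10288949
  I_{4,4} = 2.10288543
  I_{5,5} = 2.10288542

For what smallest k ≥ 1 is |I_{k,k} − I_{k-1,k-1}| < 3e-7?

|I_{1,1} − I_{0,0}| = 1.54973235 ≥ 3e-7
|I_{2,2} − I_{1,1}| = 0.06226357 ≥ 3e-7
|I_{3,3} − I_{2,2}| = 0.00097439 ≥ 3e-7
|I_{4,4} − I_{3,3}| = 0.00000406 ≥ 3e-7
|I_{5,5} − I_{4,4}| = 0.00000001 < 3e-7

k = 5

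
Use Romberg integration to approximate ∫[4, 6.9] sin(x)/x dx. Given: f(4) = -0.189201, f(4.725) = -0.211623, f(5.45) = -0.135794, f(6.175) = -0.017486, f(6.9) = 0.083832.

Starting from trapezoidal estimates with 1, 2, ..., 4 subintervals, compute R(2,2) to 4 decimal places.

-0.3125

R(0,0) (trapezoid, 1 panel, h=2.9000): -0.152785
R(1,0) (trapezoid, 2 panels, h=1.4500): -0.273294
R(2,0) (trapezoid, 4 panels, h=0.7250): -0.302751
R(1,1) = -0.273294 + (-0.273294 − (-0.152785))/3 = -0.313464
R(2,1) = -0.302751 + (-0.302751 − (-0.273294))/3 = -0.312570
R(2,2) = -0.312570 + (-0.312570 − (-0.313464))/15 = -0.312510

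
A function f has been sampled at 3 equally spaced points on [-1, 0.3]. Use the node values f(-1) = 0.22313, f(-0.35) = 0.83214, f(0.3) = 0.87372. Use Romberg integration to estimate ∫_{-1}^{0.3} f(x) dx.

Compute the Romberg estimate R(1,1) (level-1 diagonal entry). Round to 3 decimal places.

R(0,0) (trapezoid, 1 panel, h=1.3000): 0.71295
R(1,0) (trapezoid, 2 panels, h=0.6500): 0.89737
R(1,1) = 0.89737 + (0.89737 − 0.71295)/3 = 0.95884

0.959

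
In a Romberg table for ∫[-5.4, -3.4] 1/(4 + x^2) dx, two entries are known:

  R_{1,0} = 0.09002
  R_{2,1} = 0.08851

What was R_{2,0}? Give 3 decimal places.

0.089

From R_{2,1} = (4·R_{2,0} − R_{1,0})/3, solve for R_{2,0}:
4·R_{2,0} = 3·0.08851 + 0.09002 = 0.35555
R_{2,0} = 0.08889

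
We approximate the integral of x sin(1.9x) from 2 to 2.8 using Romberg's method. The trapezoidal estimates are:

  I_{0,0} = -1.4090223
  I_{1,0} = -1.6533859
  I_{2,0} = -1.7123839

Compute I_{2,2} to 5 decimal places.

-1.73186

I_{1,1} = (4·(-1.6533859) − (-1.4090223)) / 3 = -1.7348404
I_{2,1} = -1.7123839 + (-1.7123839 − (-1.6533859))/3 = -1.7320499
I_{2,2} = (16·(-1.7320499) − (-1.7348404)) / 15 = -1.7318639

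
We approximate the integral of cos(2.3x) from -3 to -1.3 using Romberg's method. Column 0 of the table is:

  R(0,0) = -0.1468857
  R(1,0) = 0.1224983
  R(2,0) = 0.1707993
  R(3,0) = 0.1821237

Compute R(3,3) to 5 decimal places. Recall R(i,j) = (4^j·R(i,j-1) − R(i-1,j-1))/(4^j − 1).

R(1,1) = 0.1224983 + (0.1224983 − (-0.1468857))/3 = 0.2122930
R(2,1) = 0.1707993 + (0.1707993 − 0.1224983)/3 = 0.1868996
R(3,1) = 0.1821237 + (0.1821237 − 0.1707993)/3 = 0.1858985
R(2,2) = 0.1868996 + (0.1868996 − 0.2122930)/15 = 0.1852067
R(3,2) = 0.1858985 + (0.1858985 − 0.1868996)/15 = 0.1858318
R(3,3) = (64·0.1858318 − 0.1852067) / 63 = 0.1858417

0.18584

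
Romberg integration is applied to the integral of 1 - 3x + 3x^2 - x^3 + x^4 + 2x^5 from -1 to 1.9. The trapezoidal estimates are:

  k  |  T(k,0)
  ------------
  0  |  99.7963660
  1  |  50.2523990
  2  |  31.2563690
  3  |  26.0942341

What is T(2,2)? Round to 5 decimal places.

24.33680

Richardson extrapolation on the trapezoidal column (denominator 4−1=3):
T(1,1) = 50.2523990 + (50.2523990 − 99.7963660)/3 = 33.7377433
T(2,1) = 31.2563690 + (31.2563690 − 50.2523990)/3 = 24.9243590
T(2,2) = 24.9243590 + (24.9243590 − 33.7377433)/15 = 24.3368000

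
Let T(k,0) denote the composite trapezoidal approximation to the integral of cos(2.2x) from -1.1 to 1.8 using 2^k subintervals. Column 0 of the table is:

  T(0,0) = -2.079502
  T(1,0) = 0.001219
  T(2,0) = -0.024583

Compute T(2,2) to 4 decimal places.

Richardson extrapolation on the trapezoidal column (denominator 4−1=3):
T(1,1) = (4·0.001219 − (-2.079502)) / 3 = 0.694793
T(2,1) = -0.024583 + (-0.024583 − 0.001219)/3 = -0.033184
T(2,2) = (16·(-0.033184) − 0.694793) / 15 = -0.081716

-0.0817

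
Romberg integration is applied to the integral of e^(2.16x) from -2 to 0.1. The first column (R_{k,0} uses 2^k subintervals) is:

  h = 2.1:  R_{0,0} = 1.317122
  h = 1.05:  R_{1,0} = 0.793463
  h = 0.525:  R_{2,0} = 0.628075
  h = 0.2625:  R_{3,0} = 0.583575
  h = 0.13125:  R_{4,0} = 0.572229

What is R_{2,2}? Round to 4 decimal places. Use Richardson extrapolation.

0.5699

Richardson extrapolation on the trapezoidal column (denominator 4−1=3):
R_{1,1} = (4·0.793463 − 1.317122) / 3 = 0.618910
R_{2,1} = 0.628075 + (0.628075 − 0.793463)/3 = 0.572946
R_{2,2} = 0.572946 + (0.572946 − 0.618910)/15 = 0.569882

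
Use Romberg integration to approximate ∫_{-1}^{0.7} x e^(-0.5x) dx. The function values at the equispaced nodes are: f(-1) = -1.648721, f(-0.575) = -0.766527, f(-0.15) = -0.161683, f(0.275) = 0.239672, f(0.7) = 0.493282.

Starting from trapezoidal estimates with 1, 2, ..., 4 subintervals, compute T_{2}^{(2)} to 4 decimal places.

T_{0}^{(0)} (trapezoid, 1 panel, h=1.7000): -0.982123
T_{1}^{(0)} (trapezoid, 2 panels, h=0.8500): -0.628492
T_{2}^{(0)} (trapezoid, 4 panels, h=0.4250): -0.538159
T_{1}^{(1)} = -0.628492 + (-0.628492 − (-0.982123))/3 = -0.510615
T_{2}^{(1)} = -0.538159 + (-0.538159 − (-0.628492))/3 = -0.508048
T_{2}^{(2)} = -0.508048 + (-0.508048 − (-0.510615))/15 = -0.507877

-0.5079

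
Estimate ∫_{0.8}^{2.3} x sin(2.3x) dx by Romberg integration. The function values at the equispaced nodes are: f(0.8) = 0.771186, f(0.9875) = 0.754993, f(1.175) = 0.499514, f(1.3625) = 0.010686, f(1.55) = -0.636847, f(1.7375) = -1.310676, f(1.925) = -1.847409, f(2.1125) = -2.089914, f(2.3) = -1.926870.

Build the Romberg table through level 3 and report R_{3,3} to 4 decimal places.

-0.9791

R_{0,0} (trapezoid, 1 panel, h=1.5000): -0.866763
R_{1,0} (trapezoid, 2 panels, h=0.7500): -0.911017
R_{2,0} (trapezoid, 4 panels, h=0.3750): -0.960969
R_{3,0} (trapezoid, 8 panels, h=0.1875): -0.974530
R_{1,1} = -0.911017 + (-0.911017 − (-0.866763))/3 = -0.925768
R_{2,1} = -0.960969 + (-0.960969 − (-0.911017))/3 = -0.977620
R_{3,1} = -0.974530 + (-0.974530 − (-0.960969))/3 = -0.979050
R_{2,2} = -0.977620 + (-0.977620 − (-0.925768))/15 = -0.981077
R_{3,2} = -0.979050 + (-0.979050 − (-0.977620))/15 = -0.979145
R_{3,3} = -0.979145 + (-0.979145 − (-0.981077))/63 = -0.979114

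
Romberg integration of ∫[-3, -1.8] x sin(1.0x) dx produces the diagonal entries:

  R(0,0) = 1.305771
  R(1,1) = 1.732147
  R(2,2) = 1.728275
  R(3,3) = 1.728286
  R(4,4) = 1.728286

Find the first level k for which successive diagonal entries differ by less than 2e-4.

k = 3

|R(1,1) − R(0,0)| = 0.426376 ≥ 2e-4
|R(2,2) − R(1,1)| = 0.003872 ≥ 2e-4
|R(3,3) − R(2,2)| = 0.000011 < 2e-4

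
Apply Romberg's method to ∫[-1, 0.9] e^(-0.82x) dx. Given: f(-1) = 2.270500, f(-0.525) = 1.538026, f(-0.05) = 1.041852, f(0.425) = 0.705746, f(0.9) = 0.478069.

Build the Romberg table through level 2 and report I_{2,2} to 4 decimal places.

I_{0,0} (trapezoid, 1 panel, h=1.9000): 2.611141
I_{1,0} (trapezoid, 2 panels, h=0.9500): 2.295330
I_{2,0} (trapezoid, 4 panels, h=0.4750): 2.213457
I_{1,1} = 2.295330 + (2.295330 − 2.611141)/3 = 2.190060
I_{2,1} = 2.213457 + (2.213457 − 2.295330)/3 = 2.186166
I_{2,2} = 2.186166 + (2.186166 − 2.190060)/15 = 2.185906

2.1859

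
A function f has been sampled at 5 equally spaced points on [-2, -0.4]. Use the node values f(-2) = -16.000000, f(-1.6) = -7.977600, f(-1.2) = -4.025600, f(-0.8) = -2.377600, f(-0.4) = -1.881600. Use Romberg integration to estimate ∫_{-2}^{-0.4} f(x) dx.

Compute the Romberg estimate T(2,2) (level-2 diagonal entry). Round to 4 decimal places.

-8.9750

T(0,0) (trapezoid, 1 panel, h=1.6000): -14.305280
T(1,0) (trapezoid, 2 panels, h=0.8000): -10.373120
T(2,0) (trapezoid, 4 panels, h=0.4000): -9.328640
T(1,1) = -10.373120 + (-10.373120 − (-14.305280))/3 = -9.062400
T(2,1) = -9.328640 + (-9.328640 − (-10.373120))/3 = -8.980480
T(2,2) = -8.980480 + (-8.980480 − (-9.062400))/15 = -8.975019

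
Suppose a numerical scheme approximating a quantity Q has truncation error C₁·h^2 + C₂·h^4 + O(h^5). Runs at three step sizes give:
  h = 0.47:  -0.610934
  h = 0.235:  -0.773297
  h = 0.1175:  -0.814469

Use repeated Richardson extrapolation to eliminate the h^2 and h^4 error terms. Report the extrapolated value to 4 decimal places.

First eliminate the h^2 term (factor 2^2 = 4):
  B₁ = (4·(-0.773297) − (-0.610934))/3 = -0.827418
  B₂ = (4·(-0.814469) − (-0.773297))/3 = -0.828193
Then eliminate the h^4 term (factor 2^4 = 16):
  (16·(-0.828193) − (-0.827418))/15 = -0.828245

-0.8282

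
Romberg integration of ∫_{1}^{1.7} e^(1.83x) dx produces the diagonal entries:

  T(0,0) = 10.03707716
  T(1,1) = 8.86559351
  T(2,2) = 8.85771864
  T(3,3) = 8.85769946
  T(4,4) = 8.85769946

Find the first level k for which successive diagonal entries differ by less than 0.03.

k = 2

|T(1,1) − T(0,0)| = 1.17148365 ≥ 0.03
|T(2,2) − T(1,1)| = 0.00787487 < 0.03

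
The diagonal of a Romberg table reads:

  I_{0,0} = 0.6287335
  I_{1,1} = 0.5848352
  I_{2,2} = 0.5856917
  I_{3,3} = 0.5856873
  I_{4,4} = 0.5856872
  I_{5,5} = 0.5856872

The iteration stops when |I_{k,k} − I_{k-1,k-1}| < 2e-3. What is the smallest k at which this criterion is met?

|I_{1,1} − I_{0,0}| = 0.0438983 ≥ 2e-3
|I_{2,2} − I_{1,1}| = 0.0008565 < 2e-3

k = 2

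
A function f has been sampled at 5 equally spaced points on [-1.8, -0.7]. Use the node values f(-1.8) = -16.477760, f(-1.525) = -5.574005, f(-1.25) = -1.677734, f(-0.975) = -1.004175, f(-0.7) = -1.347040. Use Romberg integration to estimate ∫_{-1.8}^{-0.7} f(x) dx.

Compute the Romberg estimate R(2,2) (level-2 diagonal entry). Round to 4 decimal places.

-4.3439

R(0,0) (trapezoid, 1 panel, h=1.1000): -9.803640
R(1,0) (trapezoid, 2 panels, h=0.5500): -5.824574
R(2,0) (trapezoid, 4 panels, h=0.2750): -4.721286
R(1,1) = -5.824574 + (-5.824574 − (-9.803640))/3 = -4.498219
R(2,1) = -4.721286 + (-4.721286 − (-5.824574))/3 = -4.353523
R(2,2) = -4.353523 + (-4.353523 − (-4.498219))/15 = -4.343877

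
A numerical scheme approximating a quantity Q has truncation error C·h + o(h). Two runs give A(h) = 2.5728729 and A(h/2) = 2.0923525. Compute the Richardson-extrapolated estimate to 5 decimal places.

The leading error scales as h; refining by a factor of 2 reduces it by 2^1 = 2.
Extrapolated value = (2·A(h/2) − A(h)) / (2 − 1)
= (2·2.0923525 − 2.5728729) / 1
= 1.6118321 / 1 = 1.6118321

1.61183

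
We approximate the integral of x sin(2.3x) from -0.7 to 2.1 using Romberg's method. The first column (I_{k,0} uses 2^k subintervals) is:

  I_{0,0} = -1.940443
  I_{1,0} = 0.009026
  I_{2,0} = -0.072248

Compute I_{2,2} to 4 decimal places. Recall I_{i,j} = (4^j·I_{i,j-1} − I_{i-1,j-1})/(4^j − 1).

Richardson extrapolation on the trapezoidal column (denominator 4−1=3):
I_{1,1} = 0.009026 + (0.009026 − (-1.940443))/3 = 0.658849
I_{2,1} = -0.072248 + (-0.072248 − 0.009026)/3 = -0.099339
I_{2,2} = (16·(-0.099339) − 0.658849) / 15 = -0.149885
(Column j=1 coincides with Simpson's rule on the same nodes.)

-0.1499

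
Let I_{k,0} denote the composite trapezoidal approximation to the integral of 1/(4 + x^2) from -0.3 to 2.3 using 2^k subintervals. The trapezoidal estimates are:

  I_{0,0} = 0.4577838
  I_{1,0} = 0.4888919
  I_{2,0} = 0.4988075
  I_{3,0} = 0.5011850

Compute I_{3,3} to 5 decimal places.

Richardson extrapolation on the trapezoidal column (denominator 4−1=3):
I_{1,1} = (4·0.4888919 − 0.4577838) / 3 = 0.4992613
I_{2,1} = (4·0.4988075 − 0.4888919) / 3 = 0.5021127
I_{3,1} = (4·0.5011850 − 0.4988075) / 3 = 0.5019775
I_{2,2} = (16·0.5021127 − 0.4992613) / 15 = 0.5023028
I_{3,2} = (16·0.5019775 − 0.5021127) / 15 = 0.5019685
I_{3,3} = 0.5019685 + (0.5019685 − 0.5023028)/63 = 0.5019632

0.50196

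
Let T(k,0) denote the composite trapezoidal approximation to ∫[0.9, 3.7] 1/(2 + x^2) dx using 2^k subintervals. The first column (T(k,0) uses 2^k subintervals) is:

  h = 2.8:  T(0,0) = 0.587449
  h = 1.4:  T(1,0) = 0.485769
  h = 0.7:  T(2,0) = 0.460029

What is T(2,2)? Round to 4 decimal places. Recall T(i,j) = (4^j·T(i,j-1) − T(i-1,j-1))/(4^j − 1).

Richardson extrapolation on the trapezoidal column (denominator 4−1=3):
T(1,1) = (4·0.485769 − 0.587449) / 3 = 0.451876
T(2,1) = (4·0.460029 − 0.485769) / 3 = 0.451449
T(2,2) = (16·0.451449 − 0.451876) / 15 = 0.451421

0.4514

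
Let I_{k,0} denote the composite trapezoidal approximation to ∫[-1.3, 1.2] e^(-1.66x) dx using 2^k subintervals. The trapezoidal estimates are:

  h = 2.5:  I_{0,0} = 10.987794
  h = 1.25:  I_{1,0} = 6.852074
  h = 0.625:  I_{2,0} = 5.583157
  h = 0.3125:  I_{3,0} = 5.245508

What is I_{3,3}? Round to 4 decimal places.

Richardson extrapolation on the trapezoidal column (denominator 4−1=3):
I_{1,1} = 6.852074 + (6.852074 − 10.987794)/3 = 5.473501
I_{2,1} = (4·5.583157 − 6.852074) / 3 = 5.160185
I_{3,1} = 5.245508 + (5.245508 − 5.583157)/3 = 5.132958
I_{2,2} = 5.160185 + (5.160185 − 5.473501)/15 = 5.139297
I_{3,2} = (16·5.132958 − 5.160185) / 15 = 5.131143
I_{3,3} = (64·5.131143 − 5.139297) / 63 = 5.131014

5.1310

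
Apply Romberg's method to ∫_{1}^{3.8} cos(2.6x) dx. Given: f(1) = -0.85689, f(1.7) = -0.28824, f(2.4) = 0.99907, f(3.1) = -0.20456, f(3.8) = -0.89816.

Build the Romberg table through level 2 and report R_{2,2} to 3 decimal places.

R_{0,0} (trapezoid, 1 panel, h=2.8000): -2.45707
R_{1,0} (trapezoid, 2 panels, h=1.4000): 0.17016
R_{2,0} (trapezoid, 4 panels, h=0.7000): -0.25988
R_{1,1} = 0.17016 + (0.17016 − (-2.45707))/3 = 1.04590
R_{2,1} = -0.25988 + (-0.25988 − 0.17016)/3 = -0.40323
R_{2,2} = -0.40323 + (-0.40323 − 1.04590)/15 = -0.49984

-0.500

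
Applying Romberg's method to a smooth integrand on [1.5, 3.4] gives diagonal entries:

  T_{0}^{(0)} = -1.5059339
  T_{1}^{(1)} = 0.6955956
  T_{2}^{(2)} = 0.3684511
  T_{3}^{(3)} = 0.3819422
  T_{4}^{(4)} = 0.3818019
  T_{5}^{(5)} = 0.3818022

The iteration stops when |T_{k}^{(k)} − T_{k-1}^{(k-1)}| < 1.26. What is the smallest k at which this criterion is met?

k = 2

|T_{1}^{(1)} − T_{0}^{(0)}| = 2.2015295 ≥ 1.26
|T_{2}^{(2)} − T_{1}^{(1)}| = 0.3271445 < 1.26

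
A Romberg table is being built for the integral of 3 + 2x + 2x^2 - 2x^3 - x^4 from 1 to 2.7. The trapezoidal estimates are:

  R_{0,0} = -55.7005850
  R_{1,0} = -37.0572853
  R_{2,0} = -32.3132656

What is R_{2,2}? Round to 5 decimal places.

Richardson extrapolation on the trapezoidal column (denominator 4−1=3):
R_{1,1} = -37.0572853 + (-37.0572853 − (-55.7005850))/3 = -30.8428521
R_{2,1} = (4·(-32.3132656) − (-37.0572853)) / 3 = -30.7319257
R_{2,2} = (16·(-30.7319257) − (-30.8428521)) / 15 = -30.7245306

-30.72453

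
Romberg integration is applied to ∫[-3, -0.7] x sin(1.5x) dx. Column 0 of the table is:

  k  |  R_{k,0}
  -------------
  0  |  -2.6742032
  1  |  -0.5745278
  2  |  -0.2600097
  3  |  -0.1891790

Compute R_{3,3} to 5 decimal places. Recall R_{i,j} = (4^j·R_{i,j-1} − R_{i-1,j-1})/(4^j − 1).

-0.16614

Richardson extrapolation on the trapezoidal column (denominator 4−1=3):
R_{1,1} = -0.5745278 + (-0.5745278 − (-2.6742032))/3 = 0.1253640
R_{2,1} = -0.2600097 + (-0.2600097 − (-0.5745278))/3 = -0.1551703
R_{3,1} = -0.1891790 + (-0.1891790 − (-0.2600097))/3 = -0.1655688
R_{2,2} = (16·(-0.1551703) − 0.1253640) / 15 = -0.1738726
R_{3,2} = (16·(-0.1655688) − (-0.1551703)) / 15 = -0.1662620
R_{3,3} = -0.1662620 + (-0.1662620 − (-0.1738726))/63 = -0.1661412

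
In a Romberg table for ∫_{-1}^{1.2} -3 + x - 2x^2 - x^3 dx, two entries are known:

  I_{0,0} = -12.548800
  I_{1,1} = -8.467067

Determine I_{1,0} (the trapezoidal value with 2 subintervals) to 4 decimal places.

-9.4875

From I_{1,1} = (4·I_{1,0} − I_{0,0})/3, solve for I_{1,0}:
4·I_{1,0} = 3·(-8.467067) + (-12.548800) = -37.950001
I_{1,0} = -9.487500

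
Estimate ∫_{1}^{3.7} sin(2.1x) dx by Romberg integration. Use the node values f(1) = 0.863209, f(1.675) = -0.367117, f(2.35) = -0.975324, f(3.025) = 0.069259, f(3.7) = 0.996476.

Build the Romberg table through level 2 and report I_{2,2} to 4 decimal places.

-0.2465

I_{0,0} (trapezoid, 1 panel, h=2.7000): 2.510575
I_{1,0} (trapezoid, 2 panels, h=1.3500): -0.061400
I_{2,0} (trapezoid, 4 panels, h=0.6750): -0.231754
I_{1,1} = -0.061400 + (-0.061400 − 2.510575)/3 = -0.918725
I_{2,1} = -0.231754 + (-0.231754 − (-0.061400))/3 = -0.288539
I_{2,2} = -0.288539 + (-0.288539 − (-0.918725))/15 = -0.246527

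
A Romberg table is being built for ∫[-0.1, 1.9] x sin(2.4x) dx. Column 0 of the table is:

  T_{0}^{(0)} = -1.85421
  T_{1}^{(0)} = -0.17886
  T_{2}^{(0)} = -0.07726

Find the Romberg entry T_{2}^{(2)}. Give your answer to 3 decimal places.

T_{1}^{(1)} = (4·(-0.17886) − (-1.85421)) / 3 = 0.37959
T_{2}^{(1)} = (4·(-0.07726) − (-0.17886)) / 3 = -0.04339
T_{2}^{(2)} = -0.04339 + (-0.04339 − 0.37959)/15 = -0.07159
(Column j=1 coincides with Simpson's rule on the same nodes.)

-0.072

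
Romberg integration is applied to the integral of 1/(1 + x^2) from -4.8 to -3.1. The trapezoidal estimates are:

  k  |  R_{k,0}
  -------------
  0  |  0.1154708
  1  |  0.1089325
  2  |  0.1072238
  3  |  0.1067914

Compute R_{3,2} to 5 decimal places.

Richardson extrapolation on the trapezoidal column (denominator 4−1=3):
R_{2,1} = (4·0.1072238 − 0.1089325) / 3 = 0.1066542
R_{3,1} = (4·0.1067914 − 0.1072238) / 3 = 0.1066473
R_{3,2} = 0.1066473 + (0.1066473 − 0.1066542)/15 = 0.1066468

0.10665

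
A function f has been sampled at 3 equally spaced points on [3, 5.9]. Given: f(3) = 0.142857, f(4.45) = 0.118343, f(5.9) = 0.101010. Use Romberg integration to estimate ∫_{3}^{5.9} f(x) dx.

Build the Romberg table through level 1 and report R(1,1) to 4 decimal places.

R(0,0) (trapezoid, 1 panel, h=2.9000): 0.353607
R(1,0) (trapezoid, 2 panels, h=1.4500): 0.348401
R(1,1) = 0.348401 + (0.348401 − 0.353607)/3 = 0.346666

0.3467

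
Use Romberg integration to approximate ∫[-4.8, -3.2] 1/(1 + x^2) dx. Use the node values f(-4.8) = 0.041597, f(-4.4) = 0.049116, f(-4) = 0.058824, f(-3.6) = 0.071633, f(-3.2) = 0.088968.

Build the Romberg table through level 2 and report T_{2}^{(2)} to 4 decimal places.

0.0975

T_{0}^{(0)} (trapezoid, 1 panel, h=1.6000): 0.104452
T_{1}^{(0)} (trapezoid, 2 panels, h=0.8000): 0.099285
T_{2}^{(0)} (trapezoid, 4 panels, h=0.4000): 0.097942
T_{1}^{(1)} = 0.099285 + (0.099285 − 0.104452)/3 = 0.097563
T_{2}^{(1)} = 0.097942 + (0.097942 − 0.099285)/3 = 0.097494
T_{2}^{(2)} = 0.097494 + (0.097494 − 0.097563)/15 = 0.097489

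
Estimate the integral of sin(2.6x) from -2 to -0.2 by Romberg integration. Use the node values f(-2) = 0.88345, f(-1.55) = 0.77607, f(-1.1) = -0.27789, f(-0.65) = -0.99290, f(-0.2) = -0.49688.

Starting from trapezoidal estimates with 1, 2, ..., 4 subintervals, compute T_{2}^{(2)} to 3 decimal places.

-0.151

T_{0}^{(0)} (trapezoid, 1 panel, h=1.8000): 0.34791
T_{1}^{(0)} (trapezoid, 2 panels, h=0.9000): -0.07614
T_{2}^{(0)} (trapezoid, 4 panels, h=0.4500): -0.13565
T_{1}^{(1)} = -0.07614 + (-0.07614 − 0.34791)/3 = -0.21749
T_{2}^{(1)} = -0.13565 + (-0.13565 − (-0.07614))/3 = -0.15549
T_{2}^{(2)} = -0.15549 + (-0.15549 − (-0.21749))/15 = -0.15136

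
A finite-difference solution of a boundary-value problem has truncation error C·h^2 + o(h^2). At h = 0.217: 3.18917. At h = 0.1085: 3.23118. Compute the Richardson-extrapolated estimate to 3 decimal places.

Extrapolated value = (4·A(h/2) − A(h)) / (4 − 1)
= (4·3.23118 − 3.18917) / 3
= 9.73555 / 3 = 3.24518

3.245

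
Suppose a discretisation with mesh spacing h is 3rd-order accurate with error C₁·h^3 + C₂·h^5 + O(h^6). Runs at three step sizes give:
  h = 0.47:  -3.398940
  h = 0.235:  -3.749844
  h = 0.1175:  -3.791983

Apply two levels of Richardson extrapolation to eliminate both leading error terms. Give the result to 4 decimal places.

-3.7979

First eliminate the h^3 term (factor 2^3 = 8):
  B₁ = (8·(-3.749844) − (-3.398940))/7 = -3.799973
  B₂ = (8·(-3.791983) − (-3.749844))/7 = -3.798003
Then eliminate the h^5 term (factor 2^5 = 32):
  (32·(-3.798003) − (-3.799973))/31 = -3.797939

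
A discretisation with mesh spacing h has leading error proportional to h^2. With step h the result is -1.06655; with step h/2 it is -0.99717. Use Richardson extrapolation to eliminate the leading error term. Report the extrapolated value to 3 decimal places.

-0.974

Extrapolated value = (4·A(h/2) − A(h)) / (4 − 1)
= (4·(-0.99717) − (-1.06655)) / 3
= -2.92213 / 3 = -0.97404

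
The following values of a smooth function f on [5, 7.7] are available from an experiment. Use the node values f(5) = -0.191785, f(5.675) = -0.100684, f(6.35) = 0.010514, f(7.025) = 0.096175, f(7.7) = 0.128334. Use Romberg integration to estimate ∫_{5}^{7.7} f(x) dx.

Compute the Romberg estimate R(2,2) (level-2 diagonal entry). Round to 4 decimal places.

-0.0139

R(0,0) (trapezoid, 1 panel, h=2.7000): -0.085659
R(1,0) (trapezoid, 2 panels, h=1.3500): -0.028636
R(2,0) (trapezoid, 4 panels, h=0.6750): -0.017361
R(1,1) = -0.028636 + (-0.028636 − (-0.085659))/3 = -0.009628
R(2,1) = -0.017361 + (-0.017361 − (-0.028636))/3 = -0.013603
R(2,2) = -0.013603 + (-0.013603 − (-0.009628))/15 = -0.013868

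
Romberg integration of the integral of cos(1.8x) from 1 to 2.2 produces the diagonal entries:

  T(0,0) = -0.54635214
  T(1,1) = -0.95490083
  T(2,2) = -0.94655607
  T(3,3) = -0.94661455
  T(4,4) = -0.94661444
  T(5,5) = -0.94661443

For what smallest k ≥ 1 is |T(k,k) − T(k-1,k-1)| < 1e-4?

|T(1,1) − T(0,0)| = 0.40854869 ≥ 1e-4
|T(2,2) − T(1,1)| = 0.00834476 ≥ 1e-4
|T(3,3) − T(2,2)| = 0.00005848 < 1e-4

k = 3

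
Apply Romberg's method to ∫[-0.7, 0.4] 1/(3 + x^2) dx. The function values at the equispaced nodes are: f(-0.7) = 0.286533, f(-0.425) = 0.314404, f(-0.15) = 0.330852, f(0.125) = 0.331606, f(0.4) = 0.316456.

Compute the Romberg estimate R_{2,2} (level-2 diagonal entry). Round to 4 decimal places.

0.3528

R_{0,0} (trapezoid, 1 panel, h=1.1000): 0.331644
R_{1,0} (trapezoid, 2 panels, h=0.5500): 0.347791
R_{2,0} (trapezoid, 4 panels, h=0.2750): 0.351548
R_{1,1} = 0.347791 + (0.347791 − 0.331644)/3 = 0.353173
R_{2,1} = 0.351548 + (0.351548 − 0.347791)/3 = 0.352800
R_{2,2} = 0.352800 + (0.352800 − 0.353173)/15 = 0.352775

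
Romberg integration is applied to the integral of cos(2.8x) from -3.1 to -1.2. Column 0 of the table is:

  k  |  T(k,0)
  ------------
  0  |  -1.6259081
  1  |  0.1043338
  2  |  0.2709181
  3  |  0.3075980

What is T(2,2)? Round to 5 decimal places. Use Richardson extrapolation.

0.30280

Richardson extrapolation on the trapezoidal column (denominator 4−1=3):
T(1,1) = 0.1043338 + (0.1043338 − (-1.6259081))/3 = 0.6810811
T(2,1) = 0.2709181 + (0.2709181 − 0.1043338)/3 = 0.3264462
T(2,2) = (16·0.3264462 − 0.6810811) / 15 = 0.3028039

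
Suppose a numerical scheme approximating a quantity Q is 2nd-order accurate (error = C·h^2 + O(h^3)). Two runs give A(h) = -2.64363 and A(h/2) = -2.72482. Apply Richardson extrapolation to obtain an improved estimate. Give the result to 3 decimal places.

-2.752

Extrapolated value = (4·A(h/2) − A(h)) / (4 − 1)
= (4·(-2.72482) − (-2.64363)) / 3
= -8.25565 / 3 = -2.75188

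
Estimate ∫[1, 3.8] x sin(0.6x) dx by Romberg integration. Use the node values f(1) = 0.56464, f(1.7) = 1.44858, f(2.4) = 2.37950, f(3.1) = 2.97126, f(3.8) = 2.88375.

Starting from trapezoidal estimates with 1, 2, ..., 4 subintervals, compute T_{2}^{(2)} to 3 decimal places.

6.040

T_{0}^{(0)} (trapezoid, 1 panel, h=2.8000): 4.82775
T_{1}^{(0)} (trapezoid, 2 panels, h=1.4000): 5.74517
T_{2}^{(0)} (trapezoid, 4 panels, h=0.7000): 5.96647
T_{1}^{(1)} = 5.74517 + (5.74517 − 4.82775)/3 = 6.05098
T_{2}^{(1)} = 5.96647 + (5.96647 − 5.74517)/3 = 6.04024
T_{2}^{(2)} = 6.04024 + (6.04024 − 6.05098)/15 = 6.03952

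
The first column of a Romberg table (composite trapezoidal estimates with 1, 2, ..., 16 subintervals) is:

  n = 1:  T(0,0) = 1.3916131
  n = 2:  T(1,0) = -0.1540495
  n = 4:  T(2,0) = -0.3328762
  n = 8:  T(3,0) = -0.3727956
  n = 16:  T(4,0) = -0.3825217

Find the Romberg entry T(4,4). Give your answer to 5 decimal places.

-0.38574

Richardson extrapolation on the trapezoidal column (denominator 4−1=3):
T(1,1) = (4·(-0.1540495) − 1.3916131) / 3 = -0.6692704
T(2,1) = -0.3328762 + (-0.3328762 − (-0.1540495))/3 = -0.3924851
T(3,1) = (4·(-0.3727956) − (-0.3328762)) / 3 = -0.3861021
T(4,1) = -0.3825217 + (-0.3825217 − (-0.3727956))/3 = -0.3857637
T(2,2) = (16·(-0.3924851) − (-0.6692704)) / 15 = -0.3740327
T(3,2) = (16·(-0.3861021) − (-0.3924851)) / 15 = -0.3856766
T(4,2) = -0.3857637 + (-0.3857637 − (-0.3861021))/15 = -0.3857411
T(3,3) = (64·(-0.3856766) − (-0.3740327)) / 63 = -0.3858614
T(4,3) = -0.3857411 + (-0.3857411 − (-0.3856766))/63 = -0.3857421
T(4,4) = -0.3857421 + (-0.3857421 − (-0.3858614))/255 = -0.3857416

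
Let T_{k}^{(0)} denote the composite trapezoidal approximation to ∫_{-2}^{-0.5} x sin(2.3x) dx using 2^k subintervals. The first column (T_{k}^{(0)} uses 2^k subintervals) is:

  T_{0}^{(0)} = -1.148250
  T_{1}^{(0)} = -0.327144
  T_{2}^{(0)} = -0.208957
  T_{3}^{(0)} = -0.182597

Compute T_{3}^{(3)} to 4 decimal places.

-0.1740

Richardson extrapolation on the trapezoidal column (denominator 4−1=3):
T_{1}^{(1)} = (4·(-0.327144) − (-1.148250)) / 3 = -0.053442
T_{2}^{(1)} = (4·(-0.208957) − (-0.327144)) / 3 = -0.169561
T_{3}^{(1)} = -0.182597 + (-0.182597 − (-0.208957))/3 = -0.173810
T_{2}^{(2)} = -0.169561 + (-0.169561 − (-0.053442))/15 = -0.177302
T_{3}^{(2)} = (16·(-0.173810) − (-0.169561)) / 15 = -0.174093
T_{3}^{(3)} = -0.174093 + (-0.174093 − (-0.177302))/63 = -0.174042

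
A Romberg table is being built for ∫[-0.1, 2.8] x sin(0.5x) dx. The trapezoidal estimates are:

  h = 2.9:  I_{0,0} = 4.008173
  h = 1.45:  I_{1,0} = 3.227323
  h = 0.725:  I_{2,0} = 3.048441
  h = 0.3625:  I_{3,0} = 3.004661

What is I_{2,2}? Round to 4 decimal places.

Richardson extrapolation on the trapezoidal column (denominator 4−1=3):
I_{1,1} = 3.227323 + (3.227323 − 4.008173)/3 = 2.967040
I_{2,1} = (4·3.048441 − 3.227323) / 3 = 2.988814
I_{2,2} = (16·2.988814 − 2.967040) / 15 = 2.990266

2.9903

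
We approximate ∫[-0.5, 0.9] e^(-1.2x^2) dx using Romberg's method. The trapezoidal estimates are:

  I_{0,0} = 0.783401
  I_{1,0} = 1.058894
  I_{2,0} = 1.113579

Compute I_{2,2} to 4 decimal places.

1.1305

Richardson extrapolation on the trapezoidal column (denominator 4−1=3):
I_{1,1} = (4·1.058894 − 0.783401) / 3 = 1.150725
I_{2,1} = 1.113579 + (1.113579 − 1.058894)/3 = 1.131807
I_{2,2} = 1.131807 + (1.131807 − 1.150725)/15 = 1.130546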